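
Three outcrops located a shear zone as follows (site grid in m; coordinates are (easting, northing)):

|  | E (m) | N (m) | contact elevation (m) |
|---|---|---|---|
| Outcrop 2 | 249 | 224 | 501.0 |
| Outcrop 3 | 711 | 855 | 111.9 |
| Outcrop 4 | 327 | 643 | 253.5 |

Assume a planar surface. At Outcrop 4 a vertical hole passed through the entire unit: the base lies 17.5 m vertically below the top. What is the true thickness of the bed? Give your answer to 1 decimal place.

Two edge vectors: Outcrop 2→Outcrop 3 = (462, 631, -389.1), Outcrop 2→Outcrop 4 = (78, 419, -247.5).
Normal n = (Outcrop 2→Outcrop 3) × (Outcrop 2→Outcrop 4) = (6860.4, 83995.2, 144360).
So ∂z/∂E = −n_x/n_z = −0.04752 and ∂z/∂N = −n_y/n_z = −0.58185.
|∇z| = √(a²+b²) = 0.58378, so dip δ = arctan(0.58378) = 30.28°.
True thickness = vertical thickness × cos δ = 17.5 × cos 30.28° = 15.1 m.

15.1 m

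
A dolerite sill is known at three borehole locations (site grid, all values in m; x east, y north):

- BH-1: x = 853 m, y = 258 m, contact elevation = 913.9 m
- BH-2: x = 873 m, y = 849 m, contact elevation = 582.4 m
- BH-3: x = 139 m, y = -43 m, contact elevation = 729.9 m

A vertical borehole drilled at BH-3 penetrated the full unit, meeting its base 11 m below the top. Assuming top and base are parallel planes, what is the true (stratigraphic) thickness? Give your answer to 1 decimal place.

8.7 m

Let the plane be z = a·x + b·y + c.
BH-2−BH-1: 20a + 591b = −331.5;  BH-3−BH-1: −714a − 301b = −184.
Solving gives a = 0.50132, b = −0.57788.
|∇z| = √(a²+b²) = 0.76503, so dip δ = arctan(0.76503) = 37.42°.
True thickness = vertical thickness × cos δ = 11 × cos 37.42° = 8.7 m.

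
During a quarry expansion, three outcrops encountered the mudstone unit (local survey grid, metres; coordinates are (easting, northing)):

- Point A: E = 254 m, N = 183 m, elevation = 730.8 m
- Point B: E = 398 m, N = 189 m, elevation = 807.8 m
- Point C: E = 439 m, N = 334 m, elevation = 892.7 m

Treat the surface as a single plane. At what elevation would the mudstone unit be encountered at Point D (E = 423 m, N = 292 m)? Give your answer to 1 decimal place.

866.0 m

Two edge vectors: Point A→Point B = (144, 6, 77), Point A→Point C = (185, 151, 161.9).
Normal n = (Point A→Point B) × (Point A→Point C) = (-10655.6, -9068.6, 20634).
So ∂z/∂E = −n_x/n_z = 0.51641 and ∂z/∂N = −n_y/n_z = 0.43950.
Intercept c from Point A: 730.8 − 131.17 − 80.43 = 519.20.
At (423, 292): z = 218.4 + 128.3 + 519.20 = 866.0 m.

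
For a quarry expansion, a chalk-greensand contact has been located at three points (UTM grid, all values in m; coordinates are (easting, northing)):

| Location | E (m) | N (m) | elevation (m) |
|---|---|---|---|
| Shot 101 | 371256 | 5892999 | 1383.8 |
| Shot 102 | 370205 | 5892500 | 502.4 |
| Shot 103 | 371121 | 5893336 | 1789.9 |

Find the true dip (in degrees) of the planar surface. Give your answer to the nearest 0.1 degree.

Let the plane be z = a·E + b·N + c.
Shot 102−Shot 101: −1051a − 499b = −881.4;  Shot 103−Shot 101: −135a + 337b = 406.1.
Solving gives a = 0.22391, b = 1.29474.
Gradient magnitude |∇z| = √(a² + b²) = √(0.05013 + 1.67635) = 1.31396.
True dip = arctan(1.31396) = 52.7°, dipping toward S (azimuth ≈ 190°).

52.7°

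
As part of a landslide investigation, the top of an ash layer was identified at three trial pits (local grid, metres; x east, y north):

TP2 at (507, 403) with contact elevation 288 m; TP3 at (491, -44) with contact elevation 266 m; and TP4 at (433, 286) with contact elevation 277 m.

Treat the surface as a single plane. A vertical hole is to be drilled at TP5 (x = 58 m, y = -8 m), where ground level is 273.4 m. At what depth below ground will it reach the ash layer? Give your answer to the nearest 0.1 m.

38.2 m

Let the plane be z = a·x + b·y + c.
TP3−TP2: −16a − 447b = −22;  TP4−TP2: −74a − 117b = −11.
Solving gives a = 0.07508, b = 0.04653.
Then c = 288 − a·507 − b·403 = 231.18.
At (58, -8): z_contact = 4.35 − 0.37 + 231.18 = 235.16 m.
Depth below ground = 273.4 − 235.16 = 38.2 m.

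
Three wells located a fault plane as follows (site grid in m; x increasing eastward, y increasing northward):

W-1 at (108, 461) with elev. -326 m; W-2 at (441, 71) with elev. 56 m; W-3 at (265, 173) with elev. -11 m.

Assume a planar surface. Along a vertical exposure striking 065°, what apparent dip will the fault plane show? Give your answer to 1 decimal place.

Let the plane be z = a·x + b·y + c.
W-2−W-1: 333a − 390b = 382;  W-3−W-1: 157a − 288b = 315.
Solving gives a = −0.37013, b = −1.29552.
Unit vector along 065° is (sin 65°, cos 65°) = (0.9063, 0.4226).
Slope in that direction = a·(0.9063) + b·(0.4226) = −0.88297.
Apparent dip = arctan|0.88297| = 41.4° (true dip is 53.4°, so apparent ≤ true as expected).

41.4°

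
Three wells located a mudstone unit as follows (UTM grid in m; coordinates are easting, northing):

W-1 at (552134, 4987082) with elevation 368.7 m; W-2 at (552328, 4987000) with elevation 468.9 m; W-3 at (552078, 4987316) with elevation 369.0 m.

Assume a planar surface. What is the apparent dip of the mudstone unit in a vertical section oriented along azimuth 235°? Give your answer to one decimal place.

Two edge vectors: W-1→W-2 = (194, -82, 100.2), W-1→W-3 = (-56, 234, 0.3).
Normal n = (W-1→W-2) × (W-1→W-3) = (-23471.4, -5669.4, 40804).
So ∂z/∂easting = −n_x/n_z = 0.57522 and ∂z/∂northing = −n_y/n_z = 0.13894.
Unit vector along 235° is (sin 235°, cos 235°) = (-0.8192, -0.5736).
Slope in that direction = a·(-0.8192) + b·(-0.5736) = −0.55089.
Apparent dip = arctan|0.55089| = 28.8° (true dip is 30.6°, so apparent ≤ true as expected).

28.8°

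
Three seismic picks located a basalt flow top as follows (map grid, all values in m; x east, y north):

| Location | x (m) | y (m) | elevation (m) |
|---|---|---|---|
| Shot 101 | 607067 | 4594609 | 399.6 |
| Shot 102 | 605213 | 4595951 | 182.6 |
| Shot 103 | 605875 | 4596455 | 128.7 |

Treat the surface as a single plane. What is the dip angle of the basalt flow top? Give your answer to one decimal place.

Two edge vectors: Shot 101→Shot 102 = (-1854, 1342, -217), Shot 101→Shot 103 = (-1192, 1846, -270.9).
Normal n = (Shot 101→Shot 102) × (Shot 101→Shot 103) = (37034.2, -243584.6, -1822820).
So ∂z/∂x = −n_x/n_z = 0.02032 and ∂z/∂y = −n_y/n_z = −0.13363.
Gradient magnitude |∇z| = √(a² + b²) = √(0.00041 + 0.01786) = 0.13517.
True dip = arctan(0.13517) = 7.7°, dipping toward N (azimuth ≈ 351°).

7.7°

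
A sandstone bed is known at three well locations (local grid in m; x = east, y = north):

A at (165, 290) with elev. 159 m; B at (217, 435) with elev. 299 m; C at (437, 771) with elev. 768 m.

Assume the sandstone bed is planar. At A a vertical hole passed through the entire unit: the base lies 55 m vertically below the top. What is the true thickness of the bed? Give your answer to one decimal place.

Let the plane be z = a·x + b·y + c.
B−A: 52a + 145b = 140;  C−A: 272a + 481b = 609.
Solving gives a = 1.45308, b = 0.44441.
|∇z| = √(a²+b²) = 1.51952, so dip δ = arctan(1.51952) = 56.65°.
True thickness = vertical thickness × cos δ = 55 × cos 56.65° = 30.2 m.

30.2 m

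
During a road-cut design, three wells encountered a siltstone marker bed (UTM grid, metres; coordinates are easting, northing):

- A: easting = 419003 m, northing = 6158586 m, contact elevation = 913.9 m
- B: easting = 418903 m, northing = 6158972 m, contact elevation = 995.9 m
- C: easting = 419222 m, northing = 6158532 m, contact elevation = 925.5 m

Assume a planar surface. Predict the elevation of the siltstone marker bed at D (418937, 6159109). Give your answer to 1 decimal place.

Two edge vectors: A→B = (-100, 386, 82), A→C = (219, -54, 11.6).
Normal n = (A→B) × (A→C) = (8905.6, 19118, -79134).
So ∂z/∂easting = −n_x/n_z = 0.112538226 and ∂z/∂northing = −n_y/n_z = 0.241590214.
Intercept c from A: 913.9 − 47153.85 − 1487854.11 = −1534094.06.
At (418937, 6159109): z = 47146.4 + 1487980.5 − 1534094.06 = 1032.8 m.

1032.8 m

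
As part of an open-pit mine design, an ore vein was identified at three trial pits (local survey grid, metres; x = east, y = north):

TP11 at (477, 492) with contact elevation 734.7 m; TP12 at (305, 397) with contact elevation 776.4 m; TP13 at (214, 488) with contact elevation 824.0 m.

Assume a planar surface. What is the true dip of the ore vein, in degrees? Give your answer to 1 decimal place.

21.2°

Let the plane be z = a·x + b·y + c.
TP12−TP11: −172a − 95b = 41.7;  TP13−TP11: −263a − 4b = 89.3.
Solving gives a = −0.34229, b = 0.18078.
Gradient magnitude |∇z| = √(a² + b²) = √(0.11716 + 0.03268) = 0.38710.
True dip = arctan(0.38710) = 21.2°, dipping toward ESE (azimuth ≈ 118°).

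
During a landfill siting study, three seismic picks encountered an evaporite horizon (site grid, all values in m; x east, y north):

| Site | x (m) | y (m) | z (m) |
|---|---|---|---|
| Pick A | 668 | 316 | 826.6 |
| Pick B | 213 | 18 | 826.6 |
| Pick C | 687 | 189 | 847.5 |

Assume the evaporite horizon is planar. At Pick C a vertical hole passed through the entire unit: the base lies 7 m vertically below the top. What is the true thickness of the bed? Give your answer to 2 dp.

6.89 m

Two edge vectors: Pick A→Pick B = (-455, -298, 0), Pick A→Pick C = (19, -127, 20.9).
Normal n = (Pick A→Pick B) × (Pick A→Pick C) = (-6228.2, 9509.5, 63447).
So ∂z/∂x = −n_x/n_z = 0.09816 and ∂z/∂y = −n_y/n_z = −0.14988.
|∇z| = √(a²+b²) = 0.17917, so dip δ = arctan(0.17917) = 10.16°.
True thickness = vertical thickness × cos δ = 7 × cos 10.16° = 6.89 m.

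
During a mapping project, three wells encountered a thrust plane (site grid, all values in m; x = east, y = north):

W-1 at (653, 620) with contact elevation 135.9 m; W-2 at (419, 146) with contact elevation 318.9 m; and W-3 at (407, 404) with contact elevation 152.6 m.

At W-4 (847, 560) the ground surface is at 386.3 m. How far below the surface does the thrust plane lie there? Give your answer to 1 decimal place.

Let the plane be z = a·x + b·y + c.
W-2−W-1: −234a − 474b = 183;  W-3−W-1: −246a − 216b = 16.7.
Solving gives a = 0.47854, b = −0.62232.
Then c = 135.9 − a·653 − b·620 = 209.25.
At (847, 560): z_contact = 405.32 − 348.50 + 209.25 = 266.08 m.
Depth below ground = 386.3 − 266.08 = 120.2 m.

120.2 m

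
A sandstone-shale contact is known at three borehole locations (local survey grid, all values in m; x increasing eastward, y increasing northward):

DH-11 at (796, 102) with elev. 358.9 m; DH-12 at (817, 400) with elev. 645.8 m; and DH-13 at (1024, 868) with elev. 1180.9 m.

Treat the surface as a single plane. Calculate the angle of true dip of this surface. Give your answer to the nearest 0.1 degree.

46.3°

Two edge vectors: DH-11→DH-12 = (21, 298, 286.9), DH-11→DH-13 = (228, 766, 822).
Normal n = (DH-11→DH-12) × (DH-11→DH-13) = (25190.6, 48151.2, -51858).
So ∂z/∂x = −n_x/n_z = 0.48576 and ∂z/∂y = −n_y/n_z = 0.92852.
Gradient magnitude |∇z| = √(a² + b²) = √(0.23596 + 0.86215) = 1.04791.
True dip = arctan(1.04791) = 46.3°, dipping toward SSW (azimuth ≈ 208°).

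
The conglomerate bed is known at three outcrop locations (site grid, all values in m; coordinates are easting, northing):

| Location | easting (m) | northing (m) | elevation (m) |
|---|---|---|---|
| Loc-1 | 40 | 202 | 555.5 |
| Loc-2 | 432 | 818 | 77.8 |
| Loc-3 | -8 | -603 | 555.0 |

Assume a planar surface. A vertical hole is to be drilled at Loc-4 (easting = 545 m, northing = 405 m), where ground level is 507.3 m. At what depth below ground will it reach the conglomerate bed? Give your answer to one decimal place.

Let the plane be z = a·easting + b·northing + c.
Loc-2−Loc-1: 392a + 616b = −477.7;  Loc-3−Loc-1: −48a − 805b = −0.5.
Solving gives a = −1.34569, b = 0.08086.
Then c = 555.5 − a·40 − b·202 = 592.99.
At (545, 405): z_contact = −733.40 + 32.75 + 592.99 = -107.66 m.
Depth below ground = 507.3 − (-107.66) = 615.0 m.

615.0 m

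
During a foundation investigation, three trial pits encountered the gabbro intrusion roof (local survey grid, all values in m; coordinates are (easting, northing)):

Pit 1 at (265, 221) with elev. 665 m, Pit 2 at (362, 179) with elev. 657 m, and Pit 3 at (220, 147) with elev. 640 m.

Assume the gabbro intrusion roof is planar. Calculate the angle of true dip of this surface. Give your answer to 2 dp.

Two edge vectors: Pit 1→Pit 2 = (97, -42, -8), Pit 1→Pit 3 = (-45, -74, -25).
Normal n = (Pit 1→Pit 2) × (Pit 1→Pit 3) = (458, 2785, -9068).
So ∂z/∂E = −n_x/n_z = 0.05051 and ∂z/∂N = −n_y/n_z = 0.30712.
Gradient magnitude |∇z| = √(a² + b²) = √(0.00255 + 0.09433) = 0.31125.
True dip = arctan(0.31125) = 17.29°, dipping toward S (azimuth ≈ 189°).

17.29°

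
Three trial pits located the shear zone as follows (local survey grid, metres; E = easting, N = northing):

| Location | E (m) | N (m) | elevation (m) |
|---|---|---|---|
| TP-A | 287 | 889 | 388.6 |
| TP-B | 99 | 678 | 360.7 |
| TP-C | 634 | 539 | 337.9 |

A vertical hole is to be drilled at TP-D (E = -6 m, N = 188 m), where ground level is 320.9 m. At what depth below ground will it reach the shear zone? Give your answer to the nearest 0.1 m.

27.2 m

Two edge vectors: TP-A→TP-B = (-188, -211, -27.9), TP-A→TP-C = (347, -350, -50.7).
Normal n = (TP-A→TP-B) × (TP-A→TP-C) = (932.7, -19212.9, 139017).
So ∂z/∂E = −n_x/n_z = −0.00671 and ∂z/∂N = −n_y/n_z = 0.13821.
Intercept c from TP-A: 388.6 + 1.93 − 122.86 = 267.66.
At (-6, 188): z_contact = 0.04 + 25.98 + 267.66 = 293.68 m.
Depth below ground = 320.9 − 293.68 = 27.2 m.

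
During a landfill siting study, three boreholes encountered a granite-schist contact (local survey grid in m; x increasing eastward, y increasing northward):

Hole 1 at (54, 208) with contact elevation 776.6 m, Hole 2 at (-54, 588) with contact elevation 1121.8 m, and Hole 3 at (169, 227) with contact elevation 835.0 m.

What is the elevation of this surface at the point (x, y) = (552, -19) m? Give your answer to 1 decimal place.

718.5 m

Let the plane be z = a·x + b·y + c.
Hole 2−Hole 1: −108a + 380b = 345.2;  Hole 3−Hole 1: 115a + 19b = 58.4.
Solving gives a = 0.34169, b = 1.00553.
Then c = 776.6 − a·54 − b·208 = 549.00.
At (552, -19): z = 188.6 − 19.1 + 549.00 = 718.5 m.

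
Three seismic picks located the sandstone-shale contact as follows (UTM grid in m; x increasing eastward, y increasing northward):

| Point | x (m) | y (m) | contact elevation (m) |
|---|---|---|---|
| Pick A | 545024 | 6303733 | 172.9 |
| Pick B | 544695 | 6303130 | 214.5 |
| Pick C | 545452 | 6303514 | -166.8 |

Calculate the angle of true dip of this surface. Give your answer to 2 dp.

Let the plane be z = a·x + b·y + c.
Pick B−Pick A: −329a − 603b = 41.6;  Pick C−Pick A: 428a − 219b = −339.7.
Solving gives a = −0.64807, b = 0.28460.
Gradient magnitude |∇z| = √(a² + b²) = √(0.41999 + 0.08100) = 0.70780.
True dip = arctan(0.70780) = 35.29°, dipping toward ESE (azimuth ≈ 114°).

35.29°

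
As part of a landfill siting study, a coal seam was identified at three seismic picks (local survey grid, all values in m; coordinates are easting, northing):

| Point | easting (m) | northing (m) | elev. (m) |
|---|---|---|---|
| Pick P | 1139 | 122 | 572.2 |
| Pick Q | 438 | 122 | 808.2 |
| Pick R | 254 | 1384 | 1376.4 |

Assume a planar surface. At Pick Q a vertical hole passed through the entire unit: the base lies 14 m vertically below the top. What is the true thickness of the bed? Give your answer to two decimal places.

Let the plane be z = a·easting + b·northing + c.
Pick Q−Pick P: −701a + 0b = 236;  Pick R−Pick P: −885a + 1262b = 804.2.
Solving gives a = −0.33666, b = 0.40115.
|∇z| = √(a²+b²) = 0.52370, so dip δ = arctan(0.52370) = 27.64°.
True thickness = vertical thickness × cos δ = 14 × cos 27.64° = 12.40 m.

12.40 m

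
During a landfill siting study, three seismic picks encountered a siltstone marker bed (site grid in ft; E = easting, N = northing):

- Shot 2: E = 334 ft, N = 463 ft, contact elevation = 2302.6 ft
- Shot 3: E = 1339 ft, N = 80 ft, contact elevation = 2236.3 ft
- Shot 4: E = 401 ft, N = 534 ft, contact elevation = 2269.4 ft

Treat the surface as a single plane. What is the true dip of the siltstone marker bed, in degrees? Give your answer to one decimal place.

19.2°

Let the plane be z = a·E + b·N + c.
Shot 3−Shot 2: 1005a − 383b = −66.3;  Shot 4−Shot 2: 67a + 71b = −33.2.
Solving gives a = −0.17959, b = −0.29814.
Gradient magnitude |∇z| = √(a² + b²) = √(0.03225 + 0.08888) = 0.34805.
True dip = arctan(0.34805) = 19.2°, dipping toward NNE (azimuth ≈ 031°).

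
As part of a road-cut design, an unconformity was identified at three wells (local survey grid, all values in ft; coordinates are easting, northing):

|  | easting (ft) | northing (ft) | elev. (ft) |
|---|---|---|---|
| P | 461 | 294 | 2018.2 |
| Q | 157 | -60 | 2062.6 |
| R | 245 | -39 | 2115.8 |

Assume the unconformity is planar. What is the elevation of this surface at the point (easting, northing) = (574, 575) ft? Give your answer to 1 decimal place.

Let the plane be z = a·easting + b·northing + c.
Q−P: −304a − 354b = 44.4;  R−P: −216a − 333b = 97.6.
Solving gives a = 0.79801, b = −0.81072.
Then c = 2018.2 − a·461 − b·294 = 1888.67.
At (574, 575): z = 458.1 − 466.2 + 1888.67 = 1880.6 ft.

1880.6 ft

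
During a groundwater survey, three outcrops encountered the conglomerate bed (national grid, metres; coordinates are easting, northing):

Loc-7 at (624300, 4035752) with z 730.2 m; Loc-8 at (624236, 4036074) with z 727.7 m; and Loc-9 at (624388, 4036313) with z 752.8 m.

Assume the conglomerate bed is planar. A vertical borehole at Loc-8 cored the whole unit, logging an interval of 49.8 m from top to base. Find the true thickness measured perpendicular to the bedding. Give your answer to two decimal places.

49.34 m

Two edge vectors: Loc-7→Loc-8 = (-64, 322, -2.5), Loc-7→Loc-9 = (88, 561, 22.6).
Normal n = (Loc-7→Loc-8) × (Loc-7→Loc-9) = (8679.7, 1226.4, -64240).
So ∂z/∂easting = −n_x/n_z = 0.13511 and ∂z/∂northing = −n_y/n_z = 0.01909.
|∇z| = √(a²+b²) = 0.13646, so dip δ = arctan(0.13646) = 7.77°.
True thickness = vertical thickness × cos δ = 49.8 × cos 7.77° = 49.34 m.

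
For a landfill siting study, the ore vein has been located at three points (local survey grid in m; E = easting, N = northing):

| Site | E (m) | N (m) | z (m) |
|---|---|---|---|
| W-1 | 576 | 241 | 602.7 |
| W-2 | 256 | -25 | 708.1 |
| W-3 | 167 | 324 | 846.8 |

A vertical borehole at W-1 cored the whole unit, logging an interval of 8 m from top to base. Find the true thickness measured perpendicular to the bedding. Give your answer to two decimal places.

6.85 m

Let the plane be z = a·E + b·N + c.
W-2−W-1: −320a − 266b = 105.4;  W-3−W-1: −409a + 83b = 244.1.
Solving gives a = −0.54434, b = 0.25861.
|∇z| = √(a²+b²) = 0.60265, so dip δ = arctan(0.60265) = 31.08°.
True thickness = vertical thickness × cos δ = 8 × cos 31.08° = 6.85 m.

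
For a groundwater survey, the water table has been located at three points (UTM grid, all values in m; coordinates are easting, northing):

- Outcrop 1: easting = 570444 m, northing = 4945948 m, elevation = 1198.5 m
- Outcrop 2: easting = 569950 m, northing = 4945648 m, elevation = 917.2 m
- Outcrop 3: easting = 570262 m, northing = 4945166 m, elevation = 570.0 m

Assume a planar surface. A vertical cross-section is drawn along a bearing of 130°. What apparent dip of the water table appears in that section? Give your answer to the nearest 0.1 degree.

Two edge vectors: Outcrop 1→Outcrop 2 = (-494, -300, -281.3), Outcrop 1→Outcrop 3 = (-182, -782, -628.5).
Normal n = (Outcrop 1→Outcrop 2) × (Outcrop 1→Outcrop 3) = (-31426.6, -259282.4, 331708).
So ∂z/∂easting = −n_x/n_z = 0.09474 and ∂z/∂northing = −n_y/n_z = 0.78166.
Unit vector along 130° is (sin 130°, cos 130°) = (0.7660, -0.6428).
Slope in that direction = a·(0.7660) + b·(-0.6428) = −0.42986.
Apparent dip = arctan|0.42986| = 23.3° (true dip is 38.2°, so apparent ≤ true as expected).

23.3°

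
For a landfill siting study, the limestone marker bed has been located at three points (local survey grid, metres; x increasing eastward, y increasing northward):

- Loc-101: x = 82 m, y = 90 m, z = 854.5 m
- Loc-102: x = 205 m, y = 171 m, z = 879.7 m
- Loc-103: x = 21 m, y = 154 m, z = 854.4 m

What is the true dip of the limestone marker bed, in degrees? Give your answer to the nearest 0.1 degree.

9.9°

Let the plane be z = a·x + b·y + c.
Loc-102−Loc-101: 123a + 81b = 25.2;  Loc-103−Loc-101: −61a + 64b = −0.1.
Solving gives a = 0.12650, b = 0.11901.
Gradient magnitude |∇z| = √(a² + b²) = √(0.01600 + 0.01416) = 0.17369.
True dip = arctan(0.17369) = 9.9°, dipping toward SW (azimuth ≈ 227°).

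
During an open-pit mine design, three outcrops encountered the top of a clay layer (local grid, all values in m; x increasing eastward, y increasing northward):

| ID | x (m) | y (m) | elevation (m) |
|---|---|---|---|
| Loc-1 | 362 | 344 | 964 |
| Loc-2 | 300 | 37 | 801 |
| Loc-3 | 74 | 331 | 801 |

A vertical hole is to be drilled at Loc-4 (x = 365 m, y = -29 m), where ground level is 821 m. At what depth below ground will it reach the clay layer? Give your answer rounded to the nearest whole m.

12 m

Two edge vectors: Loc-1→Loc-2 = (-62, -307, -163), Loc-1→Loc-3 = (-288, -13, -163).
Normal n = (Loc-1→Loc-2) × (Loc-1→Loc-3) = (47922, 36838, -87610).
So ∂z/∂x = −n_x/n_z = 0.54699 and ∂z/∂y = −n_y/n_z = 0.42048.
Intercept c from Loc-1: 964 − 198.01 − 144.64 = 621.34.
At (365, -29): z_contact = 199.7 − 12.2 + 621.34 = 808.8 m.
Depth below ground = 821 − 808.8 = 12 m.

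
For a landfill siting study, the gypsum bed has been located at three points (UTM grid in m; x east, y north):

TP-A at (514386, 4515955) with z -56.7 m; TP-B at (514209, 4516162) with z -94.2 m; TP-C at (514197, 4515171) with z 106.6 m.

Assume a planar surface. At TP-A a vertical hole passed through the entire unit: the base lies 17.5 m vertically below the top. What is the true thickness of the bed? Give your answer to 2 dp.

17.15 m

Two edge vectors: TP-A→TP-B = (-177, 207, -37.5), TP-A→TP-C = (-189, -784, 163.3).
Normal n = (TP-A→TP-B) × (TP-A→TP-C) = (4403.1, 35991.6, 177891).
So ∂z/∂x = −n_x/n_z = −0.02475 and ∂z/∂y = −n_y/n_z = −0.20232.
|∇z| = √(a²+b²) = 0.20383, so dip δ = arctan(0.20383) = 11.52°.
True thickness = vertical thickness × cos δ = 17.5 × cos 11.52° = 17.15 m.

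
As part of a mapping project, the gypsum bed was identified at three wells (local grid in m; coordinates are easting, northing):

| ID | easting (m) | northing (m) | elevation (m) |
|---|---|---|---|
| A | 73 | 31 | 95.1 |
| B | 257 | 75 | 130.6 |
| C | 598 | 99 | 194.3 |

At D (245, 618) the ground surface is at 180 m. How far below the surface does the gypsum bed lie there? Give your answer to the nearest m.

32 m

Two edge vectors: A→B = (184, 44, 35.5), A→C = (525, 68, 99.2).
Normal n = (A→B) × (A→C) = (1950.8, 384.7, -10588).
So ∂z/∂easting = −n_x/n_z = 0.18425 and ∂z/∂northing = −n_y/n_z = 0.03633.
Intercept c from A: 95.1 − 13.45 − 1.13 = 80.52.
At (245, 618): z_contact = 45.1 + 22.5 + 80.52 = 148.1 m.
Depth below ground = 180 − 148.1 = 32 m.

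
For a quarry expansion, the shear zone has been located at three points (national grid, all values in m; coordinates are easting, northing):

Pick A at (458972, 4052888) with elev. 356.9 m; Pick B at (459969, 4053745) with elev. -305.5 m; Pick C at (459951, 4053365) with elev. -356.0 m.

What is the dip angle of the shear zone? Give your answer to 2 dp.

39.68°

Let the plane be z = a·easting + b·northing + c.
Pick B−Pick A: 997a + 857b = −662.4;  Pick C−Pick A: 979a + 477b = −712.9.
Solving gives a = −0.81168, b = 0.17134.
Gradient magnitude |∇z| = √(a² + b²) = √(0.65882 + 0.02936) = 0.82956.
True dip = arctan(0.82956) = 39.68°, dipping toward ESE (azimuth ≈ 102°).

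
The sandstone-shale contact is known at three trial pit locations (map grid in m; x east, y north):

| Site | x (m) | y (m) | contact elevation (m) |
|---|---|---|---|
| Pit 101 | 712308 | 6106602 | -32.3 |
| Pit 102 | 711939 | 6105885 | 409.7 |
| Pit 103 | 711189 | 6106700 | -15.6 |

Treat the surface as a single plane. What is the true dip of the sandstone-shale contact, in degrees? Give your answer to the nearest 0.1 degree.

30.4°

Two edge vectors: Pit 101→Pit 102 = (-369, -717, 442), Pit 101→Pit 103 = (-1119, 98, 16.7).
Normal n = (Pit 101→Pit 102) × (Pit 101→Pit 103) = (-55289.9, -488435.7, -838485).
So ∂z/∂x = −n_x/n_z = −0.06594 and ∂z/∂y = −n_y/n_z = −0.58252.
Gradient magnitude |∇z| = √(a² + b²) = √(0.00435 + 0.33933) = 0.58624.
True dip = arctan(0.58624) = 30.4°, dipping toward N (azimuth ≈ 006°).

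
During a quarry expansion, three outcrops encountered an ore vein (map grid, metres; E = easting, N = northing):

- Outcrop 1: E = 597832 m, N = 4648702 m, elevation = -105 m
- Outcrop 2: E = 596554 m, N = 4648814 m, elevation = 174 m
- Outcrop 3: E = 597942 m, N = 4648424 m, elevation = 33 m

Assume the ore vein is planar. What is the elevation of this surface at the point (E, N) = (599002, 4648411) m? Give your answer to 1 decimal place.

Let the plane be z = a·E + b·N + c.
Outcrop 2−Outcrop 1: −1278a + 112b = 279;  Outcrop 3−Outcrop 1: 110a − 278b = 138.
Solving gives a = −0.271217970, b = −0.603719341.
Then c = -105 − a·597832 − b·4648702 = 2968549.09.
At (599002, 4648411): z = −162460.1 − 2806335.6 + 2968549.09 = -246.6 m.

-246.6 m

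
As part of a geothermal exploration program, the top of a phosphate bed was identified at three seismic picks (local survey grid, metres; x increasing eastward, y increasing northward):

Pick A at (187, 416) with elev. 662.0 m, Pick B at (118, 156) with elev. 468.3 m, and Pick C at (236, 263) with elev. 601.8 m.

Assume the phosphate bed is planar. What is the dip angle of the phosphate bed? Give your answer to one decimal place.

Let the plane be z = a·x + b·y + c.
Pick B−Pick A: −69a − 260b = −193.7;  Pick C−Pick A: 49a − 153b = −60.2.
Solving gives a = 0.60025, b = 0.58570.
Gradient magnitude |∇z| = √(a² + b²) = √(0.36030 + 0.34305) = 0.83866.
True dip = arctan(0.83866) = 40.0°, dipping toward SW (azimuth ≈ 226°).

40.0°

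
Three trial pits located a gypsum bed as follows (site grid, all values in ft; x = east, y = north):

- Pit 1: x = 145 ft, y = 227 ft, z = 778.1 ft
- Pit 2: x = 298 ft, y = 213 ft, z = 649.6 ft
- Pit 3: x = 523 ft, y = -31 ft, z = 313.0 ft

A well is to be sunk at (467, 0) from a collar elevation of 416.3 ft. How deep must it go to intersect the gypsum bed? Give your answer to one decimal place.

Two edge vectors: Pit 1→Pit 2 = (153, -14, -128.5), Pit 1→Pit 3 = (378, -258, -465.1).
Normal n = (Pit 1→Pit 2) × (Pit 1→Pit 3) = (-26641.6, 22587.3, -34182).
So ∂z/∂x = −n_x/n_z = −0.77940 and ∂z/∂y = −n_y/n_z = 0.66080.
Intercept c from Pit 1: 778.1 + 113.01 − 150.00 = 741.11.
At (467, 0): z_contact = −363.98 + 0.00 + 741.11 = 377.13 ft.
Depth below ground = 416.3 − 377.13 = 39.2 ft.

39.2 ft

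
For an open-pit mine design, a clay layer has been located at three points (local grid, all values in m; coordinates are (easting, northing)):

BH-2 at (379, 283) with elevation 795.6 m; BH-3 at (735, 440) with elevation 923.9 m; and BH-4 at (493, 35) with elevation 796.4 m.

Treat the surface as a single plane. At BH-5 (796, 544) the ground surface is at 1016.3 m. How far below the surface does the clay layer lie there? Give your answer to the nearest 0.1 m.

60.0 m

Let the plane be z = a·E + b·N + c.
BH-3−BH-2: 356a + 157b = 128.3;  BH-4−BH-2: 114a − 248b = 0.8.
Solving gives a = 0.30083, b = 0.13506.
Then c = 795.6 − a·379 − b·283 = 643.36.
At (796, 544): z_contact = 239.46 + 73.47 + 643.36 = 956.30 m.
Depth below ground = 1016.3 − 956.30 = 60.0 m.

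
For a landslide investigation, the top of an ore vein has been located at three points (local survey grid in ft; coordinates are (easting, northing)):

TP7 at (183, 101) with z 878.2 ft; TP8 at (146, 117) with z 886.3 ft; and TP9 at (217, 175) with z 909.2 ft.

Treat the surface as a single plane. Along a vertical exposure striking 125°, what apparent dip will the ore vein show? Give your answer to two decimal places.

Two edge vectors: TP7→TP8 = (-37, 16, 8.1), TP7→TP9 = (34, 74, 31).
Normal n = (TP7→TP8) × (TP7→TP9) = (-103.4, 1422.4, -3282).
So ∂z/∂E = −n_x/n_z = −0.03151 and ∂z/∂N = −n_y/n_z = 0.43339.
Unit vector along 125° is (sin 125°, cos 125°) = (0.8192, -0.5736).
Slope in that direction = a·(0.8192) + b·(-0.5736) = −0.27439.
Apparent dip = arctan|0.27439| = 15.34° (true dip is 23.5°, so apparent ≤ true as expected).

15.34°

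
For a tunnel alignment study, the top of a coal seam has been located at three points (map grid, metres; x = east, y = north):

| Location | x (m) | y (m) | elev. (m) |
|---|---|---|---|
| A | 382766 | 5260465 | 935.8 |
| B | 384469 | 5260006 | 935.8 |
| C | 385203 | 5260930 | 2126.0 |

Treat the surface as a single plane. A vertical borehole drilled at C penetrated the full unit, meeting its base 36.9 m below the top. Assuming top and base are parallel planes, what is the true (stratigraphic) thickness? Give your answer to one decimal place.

24.8 m

Two edge vectors: A→B = (1703, -459, 0), A→C = (2437, 465, 1190.2).
Normal n = (A→B) × (A→C) = (-546301.8, -2026910.6, 1910478).
So ∂z/∂x = −n_x/n_z = 0.28595 and ∂z/∂y = −n_y/n_z = 1.06094.
|∇z| = √(a²+b²) = 1.09880, so dip δ = arctan(1.09880) = 47.70°.
True thickness = vertical thickness × cos δ = 36.9 × cos 47.70° = 24.8 m.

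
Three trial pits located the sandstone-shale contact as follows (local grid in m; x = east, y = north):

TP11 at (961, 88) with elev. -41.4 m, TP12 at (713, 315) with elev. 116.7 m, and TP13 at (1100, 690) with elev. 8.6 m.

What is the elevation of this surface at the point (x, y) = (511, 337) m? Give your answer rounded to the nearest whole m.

215 m

Two edge vectors: TP11→TP12 = (-248, 227, 158.1), TP11→TP13 = (139, 602, 50).
Normal n = (TP11→TP12) × (TP11→TP13) = (-83826.2, 34375.9, -180849).
So ∂z/∂x = −n_x/n_z = −0.46351 and ∂z/∂y = −n_y/n_z = 0.19008.
Intercept c from TP11: -41.4 + 445.44 − 16.73 = 387.31.
At (511, 337): z = −236.9 + 64.1 + 387.31 = 214.5 m.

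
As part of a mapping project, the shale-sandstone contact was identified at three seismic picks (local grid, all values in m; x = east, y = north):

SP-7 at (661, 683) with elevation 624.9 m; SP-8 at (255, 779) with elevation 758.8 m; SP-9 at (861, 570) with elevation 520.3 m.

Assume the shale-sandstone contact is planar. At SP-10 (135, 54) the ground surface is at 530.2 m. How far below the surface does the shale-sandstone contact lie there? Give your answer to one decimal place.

Two edge vectors: SP-7→SP-8 = (-406, 96, 133.9), SP-7→SP-9 = (200, -113, -104.6).
Normal n = (SP-7→SP-8) × (SP-7→SP-9) = (5089.1, -15687.6, 26678).
So ∂z/∂x = −n_x/n_z = −0.19076 and ∂z/∂y = −n_y/n_z = 0.58804.
Intercept c from SP-7: 624.9 + 126.09 − 401.63 = 349.36.
At (135, 54): z_contact = −25.75 + 31.75 + 349.36 = 355.37 m.
Depth below ground = 530.2 − 355.37 = 174.8 m.

174.8 m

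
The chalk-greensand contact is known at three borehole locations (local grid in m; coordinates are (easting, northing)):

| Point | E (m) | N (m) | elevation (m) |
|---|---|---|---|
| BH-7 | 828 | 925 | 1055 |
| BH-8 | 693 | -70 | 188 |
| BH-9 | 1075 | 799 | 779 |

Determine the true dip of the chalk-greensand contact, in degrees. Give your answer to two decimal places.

Two edge vectors: BH-7→BH-8 = (-135, -995, -867), BH-7→BH-9 = (247, -126, -276).
Normal n = (BH-7→BH-8) × (BH-7→BH-9) = (165378, -251409, 262775).
So ∂z/∂E = −n_x/n_z = −0.62935 and ∂z/∂N = −n_y/n_z = 0.95675.
Gradient magnitude |∇z| = √(a² + b²) = √(0.39608 + 0.91536) = 1.14518.
True dip = arctan(1.14518) = 48.87°, dipping toward SSE (azimuth ≈ 147°).

48.87°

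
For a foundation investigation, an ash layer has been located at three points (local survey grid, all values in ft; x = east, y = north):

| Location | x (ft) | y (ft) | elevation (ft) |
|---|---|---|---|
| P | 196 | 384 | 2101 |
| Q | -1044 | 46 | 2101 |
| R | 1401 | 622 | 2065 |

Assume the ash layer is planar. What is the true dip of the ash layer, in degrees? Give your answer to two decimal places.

Let the plane be z = a·x + b·y + c.
Q−P: −1240a − 338b = 0;  R−P: 1205a + 238b = −36.
Solving gives a = −0.10848, b = 0.39797.
Gradient magnitude |∇z| = √(a² + b²) = √(0.01177 + 0.15838) = 0.41249.
True dip = arctan(0.41249) = 22.42°, dipping toward SSE (azimuth ≈ 165°).

22.42°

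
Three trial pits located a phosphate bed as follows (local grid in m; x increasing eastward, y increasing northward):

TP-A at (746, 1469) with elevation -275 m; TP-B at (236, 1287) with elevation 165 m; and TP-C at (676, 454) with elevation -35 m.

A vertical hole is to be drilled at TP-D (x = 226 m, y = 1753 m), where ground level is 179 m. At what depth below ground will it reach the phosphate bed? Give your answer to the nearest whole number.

91 m

Two edge vectors: TP-A→TP-B = (-510, -182, 440), TP-A→TP-C = (-70, -1015, 240).
Normal n = (TP-A→TP-B) × (TP-A→TP-C) = (402920, 91600, 504910).
So ∂z/∂x = −n_x/n_z = −0.79800 and ∂z/∂y = −n_y/n_z = −0.18142.
Intercept c from TP-A: -275 + 595.31 + 266.50 = 586.81.
At (226, 1753): z_contact = −180.3 − 318.0 + 586.81 = 88.4 m.
Depth below ground = 179 − 88.4 = 91 m.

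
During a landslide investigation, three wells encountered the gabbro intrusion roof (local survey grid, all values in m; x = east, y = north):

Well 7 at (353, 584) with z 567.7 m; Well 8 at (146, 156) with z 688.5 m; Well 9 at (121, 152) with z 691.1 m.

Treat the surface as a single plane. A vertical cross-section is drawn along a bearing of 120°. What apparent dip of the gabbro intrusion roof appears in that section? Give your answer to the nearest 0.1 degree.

4.0°

Two edge vectors: Well 7→Well 8 = (-207, -428, 120.8), Well 7→Well 9 = (-232, -432, 123.4).
Normal n = (Well 7→Well 8) × (Well 7→Well 9) = (-629.6, -2481.8, -9872).
So ∂z/∂x = −n_x/n_z = −0.06378 and ∂z/∂y = −n_y/n_z = −0.25140.
Unit vector along 120° is (sin 120°, cos 120°) = (0.8660, -0.5000).
Slope in that direction = a·(0.8660) + b·(-0.5000) = 0.07047.
Apparent dip = arctan|0.07047| = 4.0° (true dip is 14.5°, so apparent ≤ true as expected).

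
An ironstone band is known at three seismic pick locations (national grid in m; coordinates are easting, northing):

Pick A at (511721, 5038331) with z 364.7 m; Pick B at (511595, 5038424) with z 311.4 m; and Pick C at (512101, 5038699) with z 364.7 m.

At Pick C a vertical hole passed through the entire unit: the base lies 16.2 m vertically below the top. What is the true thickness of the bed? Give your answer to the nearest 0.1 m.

15.3 m

Two edge vectors: Pick A→Pick B = (-126, 93, -53.3), Pick A→Pick C = (380, 368, 0).
Normal n = (Pick A→Pick B) × (Pick A→Pick C) = (19614.4, -20254, -81708).
So ∂z/∂easting = −n_x/n_z = 0.24005 and ∂z/∂northing = −n_y/n_z = −0.24788.
|∇z| = √(a²+b²) = 0.34507, so dip δ = arctan(0.34507) = 19.04°.
True thickness = vertical thickness × cos δ = 16.2 × cos 19.04° = 15.3 m.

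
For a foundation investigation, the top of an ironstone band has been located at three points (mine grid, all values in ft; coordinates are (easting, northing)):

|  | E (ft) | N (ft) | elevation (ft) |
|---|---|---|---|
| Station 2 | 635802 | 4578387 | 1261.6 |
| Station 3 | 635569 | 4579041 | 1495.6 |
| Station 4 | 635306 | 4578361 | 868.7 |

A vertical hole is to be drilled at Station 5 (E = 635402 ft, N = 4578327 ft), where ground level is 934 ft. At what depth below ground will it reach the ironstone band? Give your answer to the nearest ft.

14 ft

Two edge vectors: Station 2→Station 3 = (-233, 654, 234), Station 2→Station 4 = (-496, -26, -392.9).
Normal n = (Station 2→Station 3) × (Station 2→Station 4) = (-250872.6, -207609.7, 330442).
So ∂z/∂E = −n_x/n_z = 0.75920313 and ∂z/∂N = −n_y/n_z = 0.62827879.
Intercept c from Station 2: 1261.6 − 482702.87 − 2876503.45 = −3357944.71.
At (635402, 4578327): z_contact = 482399.2 + 2876465.7 − 3357944.71 = 920.2 ft.
Depth below ground = 934 − 920.2 = 14 ft.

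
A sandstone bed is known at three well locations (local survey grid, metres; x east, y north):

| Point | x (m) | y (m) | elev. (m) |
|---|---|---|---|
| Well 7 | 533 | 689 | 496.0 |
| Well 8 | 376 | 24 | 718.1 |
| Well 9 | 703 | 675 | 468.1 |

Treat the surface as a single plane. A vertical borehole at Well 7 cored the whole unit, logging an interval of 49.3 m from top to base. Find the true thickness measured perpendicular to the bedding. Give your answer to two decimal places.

Two edge vectors: Well 7→Well 8 = (-157, -665, 222.1), Well 7→Well 9 = (170, -14, -27.9).
Normal n = (Well 7→Well 8) × (Well 7→Well 9) = (21662.9, 33376.7, 115248).
So ∂z/∂x = −n_x/n_z = −0.18797 and ∂z/∂y = −n_y/n_z = −0.28961.
|∇z| = √(a²+b²) = 0.34526, so dip δ = arctan(0.34526) = 19.05°.
True thickness = vertical thickness × cos δ = 49.3 × cos 19.05° = 46.60 m.

46.60 m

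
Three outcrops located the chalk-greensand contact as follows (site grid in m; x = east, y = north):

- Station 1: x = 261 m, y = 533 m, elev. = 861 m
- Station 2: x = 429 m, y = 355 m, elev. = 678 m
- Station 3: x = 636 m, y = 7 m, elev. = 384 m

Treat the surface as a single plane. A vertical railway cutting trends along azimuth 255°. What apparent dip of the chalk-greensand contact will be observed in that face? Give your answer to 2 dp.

Let the plane be z = a·x + b·y + c.
Station 2−Station 1: 168a − 178b = −183;  Station 3−Station 1: 375a − 526b = −477.
Solving gives a = −0.52512, b = 0.53247.
Unit vector along 255° is (sin 255°, cos 255°) = (-0.9659, -0.2588).
Slope in that direction = a·(-0.9659) + b·(-0.2588) = 0.36941.
Apparent dip = arctan|0.36941| = 20.27° (true dip is 36.8°, so apparent ≤ true as expected).

20.27°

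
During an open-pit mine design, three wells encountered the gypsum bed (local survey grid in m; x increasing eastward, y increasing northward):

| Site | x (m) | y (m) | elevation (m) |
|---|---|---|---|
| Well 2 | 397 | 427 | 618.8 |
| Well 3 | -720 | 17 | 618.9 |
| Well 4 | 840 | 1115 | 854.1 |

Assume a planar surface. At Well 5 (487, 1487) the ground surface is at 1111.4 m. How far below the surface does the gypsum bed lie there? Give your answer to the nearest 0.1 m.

Let the plane be z = a·x + b·y + c.
Well 3−Well 2: −1117a − 410b = 0.1;  Well 4−Well 2: 443a + 688b = 235.3.
Solving gives a = −0.164504, b = 0.447929.
Then c = 618.8 − a·397 − b·427 = 492.84.
At (487, 1487): z_contact = −80.11 + 666.07 + 492.84 = 1078.80 m.
Depth below ground = 1111.4 − 1078.80 = 32.6 m.

32.6 m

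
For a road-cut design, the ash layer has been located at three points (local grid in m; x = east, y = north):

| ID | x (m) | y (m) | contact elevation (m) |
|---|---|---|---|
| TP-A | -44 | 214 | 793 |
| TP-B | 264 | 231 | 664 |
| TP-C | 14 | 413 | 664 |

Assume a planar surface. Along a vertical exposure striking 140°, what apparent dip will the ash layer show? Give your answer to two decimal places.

Let the plane be z = a·x + b·y + c.
TP-B−TP-A: 308a + 17b = −129;  TP-C−TP-A: 58a + 199b = −129.
Solving gives a = −0.38931, b = −0.53477.
Unit vector along 140° is (sin 140°, cos 140°) = (0.6428, -0.7660).
Slope in that direction = a·(0.6428) + b·(-0.7660) = 0.15941.
Apparent dip = arctan|0.15941| = 9.06° (true dip is 33.5°, so apparent ≤ true as expected).

9.06°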